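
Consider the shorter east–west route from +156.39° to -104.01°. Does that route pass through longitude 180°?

Yes

Naïve |-104.01 − 156.39| = 260.4° > 180°, so the shorter arc goes the other way round — across 180°.
Signed shortest Δλ = ((-104.01 − 156.39 + 180) mod 360) − 180 = 99.6°.
Going east by 99.6° from +156.39° passes through 180° before reaching -104.01°.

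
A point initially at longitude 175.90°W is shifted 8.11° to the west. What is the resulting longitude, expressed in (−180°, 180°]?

Start at -175.90°; shift −8.11° → -184.01°.
-184.01° lies outside (−180°, 180°]; add 360° → +175.99°.

175.99°E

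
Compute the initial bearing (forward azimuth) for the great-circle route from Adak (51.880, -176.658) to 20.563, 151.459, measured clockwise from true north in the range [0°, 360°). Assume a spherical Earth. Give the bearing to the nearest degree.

230°

Δλ = 151.459 − -176.658 = 328.117°; wrapped into (−180°, 180°]: -31.883°.
θ = atan2( sin Δλ · cos φ₂ , cos φ₁ · sin φ₂ − sin φ₁ · cos φ₂ · cos Δλ )
  = atan2(-0.49453, -0.40864) = -129.567° → normalised to [0°, 360°): 230.433°.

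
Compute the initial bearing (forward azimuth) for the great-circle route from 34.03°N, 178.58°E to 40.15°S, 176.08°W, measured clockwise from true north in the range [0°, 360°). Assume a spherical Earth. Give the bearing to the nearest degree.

176°

Δλ = -176.08 − 178.58 = -354.66°; wrapped into (−180°, 180°]: 5.34°.
θ = atan2( sin Δλ · cos φ₂ , cos φ₁ · sin φ₂ − sin φ₁ · cos φ₂ · cos Δλ )
  = atan2(0.07114, -0.96027) = 175.763° → normalised to [0°, 360°): 175.763°.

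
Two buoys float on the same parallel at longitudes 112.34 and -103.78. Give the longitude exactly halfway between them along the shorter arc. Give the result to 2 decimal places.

-175.72°

Signed shortest Δλ from +112.34° to -103.78° is +143.88°.
Midpoint longitude = +112.34° + (+143.88°)/2 = +112.34° + 71.94° = +184.28°.
Normalise into (−180°, 180°]: -175.72°.
(The naïve average (+112.34 + -103.78)/2 = 4.28° is on the wrong side of the globe.)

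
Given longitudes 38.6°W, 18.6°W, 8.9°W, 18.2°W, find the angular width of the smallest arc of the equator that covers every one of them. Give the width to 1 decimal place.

Sort the longitudes: -38.6°, -18.6°, -18.2°, -8.9°.
Eastward gaps between consecutive values (wrapping around): 20.0°, 0.4°, 9.3°, 330.3°.
Largest gap = 330.3° ⇒ minimal covering band is its complement: 360° − 330.3° = 29.7°.
Band runs from -38.6° eastward to -8.9°.

29.7°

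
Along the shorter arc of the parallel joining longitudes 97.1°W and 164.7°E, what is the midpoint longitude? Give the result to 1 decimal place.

146.2°W

Signed shortest Δλ from -97.1° to +164.7° is -98.2°.
Midpoint longitude = -97.1° + (-98.2°)/2 = -97.1° − 49.1° = -146.2°.
(The naïve average (-97.1 + +164.7)/2 = 33.8° is on the wrong side of the globe.)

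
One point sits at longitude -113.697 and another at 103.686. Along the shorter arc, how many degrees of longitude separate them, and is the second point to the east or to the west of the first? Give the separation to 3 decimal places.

142.617° west

Raw difference: 103.686 − -113.697 = 217.383°.
Normalise into (−180°, 180°]: 217.383° − 360° = -142.617°.
Negative ⇒ the second point lies to the west; separation 142.617°.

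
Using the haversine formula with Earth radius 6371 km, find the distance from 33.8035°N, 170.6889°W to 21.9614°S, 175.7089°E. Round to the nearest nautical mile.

3437 nmi

Δλ = 175.7089 − -170.6889 = 346.3978°; wrapped into (−180°, 180°]: -13.6022°.
Δφ = -21.9614 − 33.8035 = -55.7649°.
a = sin²(Δφ/2) + cos φ₁ · cos φ₂ · sin²(Δλ/2) = 0.229513.
c = 2·atan2(√a, √(1−a)) = 0.99920 rad → d = 6371·c ≈ 6365.91 km ≈ 3437.32 nmi.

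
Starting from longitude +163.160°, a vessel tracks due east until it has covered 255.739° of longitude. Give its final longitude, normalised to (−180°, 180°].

Start at +163.160°; shift +255.739° → +418.899°.
+418.899° lies outside (−180°, 180°]; subtract 360° → +58.899°.

+58.899°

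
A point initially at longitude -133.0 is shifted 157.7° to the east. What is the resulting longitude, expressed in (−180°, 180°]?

+24.7°

Start at -133.0°; shift +157.7° → +24.7°.
+24.7° already lies in (−180°, 180°].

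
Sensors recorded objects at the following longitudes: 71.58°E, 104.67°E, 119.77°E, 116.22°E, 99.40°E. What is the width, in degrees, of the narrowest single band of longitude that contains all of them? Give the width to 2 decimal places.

48.19°

Sort the longitudes: +71.58°, +99.40°, +104.67°, +116.22°, +119.77°.
Eastward gaps between consecutive values (wrapping around): 27.82°, 5.27°, 11.55°, 3.55°, 311.81°.
Largest gap = 311.81° ⇒ minimal covering band is its complement: 360° − 311.81° = 48.19°.
Band runs from +71.58° eastward to +119.77°.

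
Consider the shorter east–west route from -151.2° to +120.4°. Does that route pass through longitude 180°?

Naïve |120.4 − -151.2| = 271.6° > 180°, so the shorter arc goes the other way round — across 180°.
Signed shortest Δλ = ((120.4 − -151.2 + 180) mod 360) − 180 = -88.4°.
Going west by 88.4° from -151.2° passes through 180° before reaching +120.4°.

Yes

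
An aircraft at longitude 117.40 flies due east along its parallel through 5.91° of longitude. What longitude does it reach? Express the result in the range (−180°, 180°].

+123.31°

Start at +117.40°; shift +5.91° → +123.31°.
+123.31° already lies in (−180°, 180°].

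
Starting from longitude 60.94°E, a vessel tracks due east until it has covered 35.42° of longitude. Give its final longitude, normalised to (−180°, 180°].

Start at +60.94°; shift +35.42° → +96.36°.
+96.36° already lies in (−180°, 180°].

96.36°E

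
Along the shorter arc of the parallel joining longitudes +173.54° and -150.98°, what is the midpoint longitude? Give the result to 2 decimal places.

Signed shortest Δλ from +173.54° to -150.98° is +35.48°.
Midpoint longitude = +173.54° + (+35.48°)/2 = +173.54° + 17.74° = +191.28°.
Normalise into (−180°, 180°]: -168.72°.
(The naïve average (+173.54 + -150.98)/2 = 11.28° is on the wrong side of the globe.)

-168.72°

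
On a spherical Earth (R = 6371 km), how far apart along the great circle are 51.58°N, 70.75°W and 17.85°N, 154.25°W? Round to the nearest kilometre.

8019 km

Δλ = -154.25 − -70.75 = -83.50°.
Δφ = 17.85 − 51.58 = -33.73°.
a = sin²(Δφ/2) + cos φ₁ · cos φ₂ · sin²(Δλ/2) = 0.346442.
c = 2·atan2(√a, √(1−a)) = 1.25863 rad → d = 6371·c ≈ 8018.76 km.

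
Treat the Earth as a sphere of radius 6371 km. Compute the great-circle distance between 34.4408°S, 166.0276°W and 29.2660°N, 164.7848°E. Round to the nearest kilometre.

Δλ = 164.7848 − -166.0276 = 330.8124°; wrapped into (−180°, 180°]: -29.1876°.
Δφ = 29.2660 − -34.4408 = 63.7068°.
a = sin²(Δφ/2) + cos φ₁ · cos φ₂ · sin²(Δλ/2) = 0.324192.
c = 2·atan2(√a, √(1−a)) = 1.21150 rad → d = 6371·c ≈ 7718.47 km.

7718 km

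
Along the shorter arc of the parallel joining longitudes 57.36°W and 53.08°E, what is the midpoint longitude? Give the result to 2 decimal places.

Signed shortest Δλ from -57.36° to +53.08° is +110.44°.
Midpoint longitude = -57.36° + (+110.44°)/2 = -57.36° + 55.22° = -2.14°.

2.14°W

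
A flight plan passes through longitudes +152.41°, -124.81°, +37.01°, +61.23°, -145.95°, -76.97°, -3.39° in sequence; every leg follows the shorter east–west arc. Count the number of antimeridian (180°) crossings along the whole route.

Leg 1: +152.41° → -124.81°, shortest Δλ = 82.78° (east) — crosses 180°.
Leg 2: -124.81° → +37.01°, shortest Δλ = 161.82° (east) — does not cross 180°.
Leg 3: +37.01° → +61.23°, shortest Δλ = 24.22° (east) — does not cross 180°.
Leg 4: +61.23° → -145.95°, shortest Δλ = 152.82° (east) — crosses 180°.
Leg 5: -145.95° → -76.97°, shortest Δλ = 68.98° (east) — does not cross 180°.
Leg 6: -76.97° → -3.39°, shortest Δλ = 73.58° (east) — does not cross 180°.
Total crossings: 2.

2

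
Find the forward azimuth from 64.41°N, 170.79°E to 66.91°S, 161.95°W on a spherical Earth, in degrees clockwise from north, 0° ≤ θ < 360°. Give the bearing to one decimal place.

Δλ = -161.95 − 170.79 = -332.74°; wrapped into (−180°, 180°]: 27.26°.
θ = atan2( sin Δλ · cos φ₂ , cos φ₁ · sin φ₂ − sin φ₁ · cos φ₂ · cos Δλ )
  = atan2(0.17963, -0.71175) = 165.836° → normalised to [0°, 360°): 165.836°.

165.8°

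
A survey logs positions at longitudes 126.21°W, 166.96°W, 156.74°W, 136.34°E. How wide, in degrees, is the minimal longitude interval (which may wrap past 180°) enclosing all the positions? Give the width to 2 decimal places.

97.45°

Sort the longitudes: -166.96°, -156.74°, -126.21°, +136.34°.
Eastward gaps between consecutive values (wrapping around): 10.22°, 30.53°, 262.55°, 56.70°.
Largest gap = 262.55° ⇒ minimal covering band is its complement: 360° − 262.55° = 97.45°.
Band runs from +136.34° eastward to -126.21°, crossing the antimeridian.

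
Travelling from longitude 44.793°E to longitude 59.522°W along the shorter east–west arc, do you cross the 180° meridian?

No

Signed shortest Δλ = ((-59.522 − 44.793 + 180) mod 360) − 180 = -104.315°.
Going west by 104.315° from +44.793° reaches -59.522° without touching 180°.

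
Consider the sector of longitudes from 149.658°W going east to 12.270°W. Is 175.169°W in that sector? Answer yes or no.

No

Band width going east from -149.658° to -12.270°: ((-12.270 − -149.658) mod 360) = 137.388°.
Offset of -175.169° east of the west edge: ((-175.169 − -149.658) mod 360) = 334.489°.
334.489° > 137.388° ⇒ outside.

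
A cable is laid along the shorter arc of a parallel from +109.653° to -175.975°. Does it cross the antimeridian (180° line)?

Naïve |-175.975 − 109.653| = 285.628° > 180°, so the shorter arc goes the other way round — across 180°.
Signed shortest Δλ = ((-175.975 − 109.653 + 180) mod 360) − 180 = 74.372°.
Going east by 74.372° from +109.653° passes through 180° before reaching -175.975°.

Yes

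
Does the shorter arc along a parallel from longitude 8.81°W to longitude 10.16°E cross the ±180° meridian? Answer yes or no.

No

Signed shortest Δλ = ((10.16 − -8.81 + 180) mod 360) − 180 = 18.97°.
Going east by 18.97° from -8.81° reaches +10.16° without touching 180°.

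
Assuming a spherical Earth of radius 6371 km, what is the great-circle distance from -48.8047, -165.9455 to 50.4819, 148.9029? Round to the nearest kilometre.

11848 km

Δλ = 148.9029 − -165.9455 = 314.8484°; wrapped into (−180°, 180°]: -45.1516°.
Δφ = 50.4819 − -48.8047 = 99.2866°.
a = sin²(Δφ/2) + cos φ₁ · cos φ₂ · sin²(Δλ/2) = 0.642455.
c = 2·atan2(√a, √(1−a)) = 1.85971 rad → d = 6371·c ≈ 11848.20 km.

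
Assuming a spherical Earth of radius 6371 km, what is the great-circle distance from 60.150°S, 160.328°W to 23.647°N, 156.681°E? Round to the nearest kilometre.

10099 km

Δλ = 156.681 − -160.328 = 317.009°; wrapped into (−180°, 180°]: -42.991°.
Δφ = 23.647 − -60.150 = 83.797°.
a = sin²(Δφ/2) + cos φ₁ · cos φ₂ · sin²(Δλ/2) = 0.507193.
c = 2·atan2(√a, √(1−a)) = 1.58518 rad → d = 6371·c ≈ 10099.20 km.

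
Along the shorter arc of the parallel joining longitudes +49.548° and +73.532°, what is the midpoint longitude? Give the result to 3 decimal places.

+61.540°

Signed shortest Δλ from +49.548° to +73.532° is +23.984°.
Midpoint longitude = +49.548° + (+23.984°)/2 = +49.548° + 11.992° = +61.540°.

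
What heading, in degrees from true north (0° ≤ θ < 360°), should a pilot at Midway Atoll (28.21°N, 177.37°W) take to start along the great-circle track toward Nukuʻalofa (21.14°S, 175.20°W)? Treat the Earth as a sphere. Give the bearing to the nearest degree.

177°

Δλ = -175.20 − -177.37 = 2.17°.
θ = atan2( sin Δλ · cos φ₂ , cos φ₁ · sin φ₂ − sin φ₁ · cos φ₂ · cos Δλ )
  = atan2(0.03532, -0.75839) = 177.334° → normalised to [0°, 360°): 177.334°.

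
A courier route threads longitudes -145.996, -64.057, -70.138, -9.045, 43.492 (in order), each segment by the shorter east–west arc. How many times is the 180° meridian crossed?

Leg 1: -145.996° → -64.057°, shortest Δλ = 81.939° (east) — does not cross 180°.
Leg 2: -64.057° → -70.138°, shortest Δλ = -6.081° (west) — does not cross 180°.
Leg 3: -70.138° → -9.045°, shortest Δλ = 61.093° (east) — does not cross 180°.
Leg 4: -9.045° → +43.492°, shortest Δλ = 52.537° (east) — does not cross 180°.
Total crossings: 0.

0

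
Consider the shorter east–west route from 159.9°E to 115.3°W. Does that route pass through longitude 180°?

Naïve |-115.3 − 159.9| = 275.2° > 180°, so the shorter arc goes the other way round — across 180°.
Signed shortest Δλ = ((-115.3 − 159.9 + 180) mod 360) − 180 = 84.8°.
Going east by 84.8° from +159.9° passes through 180° before reaching -115.3°.

Yes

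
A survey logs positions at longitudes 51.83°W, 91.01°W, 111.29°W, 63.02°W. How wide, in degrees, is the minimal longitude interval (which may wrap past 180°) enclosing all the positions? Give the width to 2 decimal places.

Sort the longitudes: -111.29°, -91.01°, -63.02°, -51.83°.
Eastward gaps between consecutive values (wrapping around): 20.28°, 27.99°, 11.19°, 300.54°.
Largest gap = 300.54° ⇒ minimal covering band is its complement: 360° − 300.54° = 59.46°.
Band runs from -111.29° eastward to -51.83°.

59.46°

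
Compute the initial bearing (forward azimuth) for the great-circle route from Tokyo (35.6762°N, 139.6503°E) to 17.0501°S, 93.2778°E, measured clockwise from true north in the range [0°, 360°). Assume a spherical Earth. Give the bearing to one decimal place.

228.0°

Δλ = 93.2778 − 139.6503 = -46.3725°.
θ = atan2( sin Δλ · cos φ₂ , cos φ₁ · sin φ₂ − sin φ₁ · cos φ₂ · cos Δλ )
  = atan2(-0.69203, -0.62289) = -131.990° → normalised to [0°, 360°): 228.010°.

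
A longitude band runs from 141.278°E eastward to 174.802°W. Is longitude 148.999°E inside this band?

Yes

Band width going east from +141.278° to -174.802°: ((-174.802 − 141.278) mod 360) = 43.920°.
Offset of +148.999° east of the west edge: ((148.999 − 141.278) mod 360) = 7.721°.
7.721° ≤ 43.920° ⇒ inside.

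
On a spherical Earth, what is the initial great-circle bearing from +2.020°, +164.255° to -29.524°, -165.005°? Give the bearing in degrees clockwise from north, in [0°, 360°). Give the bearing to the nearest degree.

Δλ = -165.005 − 164.255 = -329.260°; wrapped into (−180°, 180°]: 30.740°.
θ = atan2( sin Δλ · cos φ₂ , cos φ₁ · sin φ₂ − sin φ₁ · cos φ₂ · cos Δλ )
  = atan2(0.44477, -0.51884) = 139.396° → normalised to [0°, 360°): 139.396°.

139°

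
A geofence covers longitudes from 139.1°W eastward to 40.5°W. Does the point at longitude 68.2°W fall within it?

Band width going east from -139.1° to -40.5°: ((-40.5 − -139.1) mod 360) = 98.6°.
Offset of -68.2° east of the west edge: ((-68.2 − -139.1) mod 360) = 70.9°.
70.9° ≤ 98.6° ⇒ inside.

Yes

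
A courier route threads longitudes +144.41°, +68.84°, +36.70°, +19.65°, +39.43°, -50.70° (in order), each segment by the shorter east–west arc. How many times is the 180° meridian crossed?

Leg 1: +144.41° → +68.84°, shortest Δλ = -75.57° (west) — does not cross 180°.
Leg 2: +68.84° → +36.70°, shortest Δλ = -32.14° (west) — does not cross 180°.
Leg 3: +36.70° → +19.65°, shortest Δλ = -17.05° (west) — does not cross 180°.
Leg 4: +19.65° → +39.43°, shortest Δλ = 19.78° (east) — does not cross 180°.
Leg 5: +39.43° → -50.70°, shortest Δλ = -90.13° (west) — does not cross 180°.
Total crossings: 0.

0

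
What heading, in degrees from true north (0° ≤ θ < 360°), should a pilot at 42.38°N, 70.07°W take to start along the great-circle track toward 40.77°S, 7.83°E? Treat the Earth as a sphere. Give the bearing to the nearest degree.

129°

Δλ = 7.83 − -70.07 = 77.90°.
θ = atan2( sin Δλ · cos φ₂ , cos φ₁ · sin φ₂ − sin φ₁ · cos φ₂ · cos Δλ )
  = atan2(0.74051, -0.58939) = 128.517° → normalised to [0°, 360°): 128.517°.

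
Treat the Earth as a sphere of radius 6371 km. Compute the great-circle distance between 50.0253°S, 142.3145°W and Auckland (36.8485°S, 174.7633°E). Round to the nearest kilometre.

3700 km

Δλ = 174.7633 − -142.3145 = 317.0778°; wrapped into (−180°, 180°]: -42.9222°.
Δφ = -36.8485 − -50.0253 = 13.1768°.
a = sin²(Δφ/2) + cos φ₁ · cos φ₂ · sin²(Δλ/2) = 0.081982.
c = 2·atan2(√a, √(1−a)) = 0.58078 rad → d = 6371·c ≈ 3700.15 km.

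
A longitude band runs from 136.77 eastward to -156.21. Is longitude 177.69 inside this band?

Yes

Band width going east from +136.77° to -156.21°: ((-156.21 − 136.77) mod 360) = 67.02°.
Offset of +177.69° east of the west edge: ((177.69 − 136.77) mod 360) = 40.92°.
40.92° ≤ 67.02° ⇒ inside.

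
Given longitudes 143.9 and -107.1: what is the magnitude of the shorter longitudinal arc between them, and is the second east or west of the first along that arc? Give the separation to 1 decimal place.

109.0° east

Raw difference: -107.1 − 143.9 = -251.0°.
Normalise into (−180°, 180°]: -251.0° + 360° = 109.0°.
Positive ⇒ the second point lies to the east; separation 109.0°.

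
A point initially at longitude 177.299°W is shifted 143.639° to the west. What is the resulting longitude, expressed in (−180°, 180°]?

Start at -177.299°; shift −143.639° → -320.938°.
-320.938° lies outside (−180°, 180°]; add 360° → +39.062°.

39.062°E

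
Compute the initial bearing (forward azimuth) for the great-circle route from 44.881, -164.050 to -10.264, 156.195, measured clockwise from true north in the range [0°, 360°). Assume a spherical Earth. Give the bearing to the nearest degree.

224°

Δλ = 156.195 − -164.050 = 320.245°; wrapped into (−180°, 180°]: -39.755°.
θ = atan2( sin Δλ · cos φ₂ , cos φ₁ · sin φ₂ − sin φ₁ · cos φ₂ · cos Δλ )
  = atan2(-0.62927, -0.66006) = -136.368° → normalised to [0°, 360°): 223.632°.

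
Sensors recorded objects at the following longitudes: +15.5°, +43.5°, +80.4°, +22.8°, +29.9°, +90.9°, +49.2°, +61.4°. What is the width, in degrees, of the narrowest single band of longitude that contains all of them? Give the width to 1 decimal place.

Sort the longitudes: +15.5°, +22.8°, +29.9°, +43.5°, +49.2°, +61.4°, +80.4°, +90.9°.
Eastward gaps between consecutive values (wrapping around): 7.3°, 7.1°, 13.6°, 5.7°, 12.2°, 19.0°, 10.5°, 284.6°.
Largest gap = 284.6° ⇒ minimal covering band is its complement: 360° − 284.6° = 75.4°.
Band runs from +15.5° eastward to +90.9°.

75.4°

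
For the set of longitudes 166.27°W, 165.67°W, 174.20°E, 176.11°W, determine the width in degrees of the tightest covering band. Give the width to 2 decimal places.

Sort the longitudes: -176.11°, -166.27°, -165.67°, +174.20°.
Eastward gaps between consecutive values (wrapping around): 9.84°, 0.60°, 339.87°, 9.69°.
Largest gap = 339.87° ⇒ minimal covering band is its complement: 360° − 339.87° = 20.13°.
Band runs from +174.20° eastward to -165.67°, crossing the antimeridian.

20.13°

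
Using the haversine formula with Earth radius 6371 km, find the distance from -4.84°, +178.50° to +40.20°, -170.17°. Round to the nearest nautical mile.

2776 nmi

Δλ = -170.17 − 178.50 = -348.67°; wrapped into (−180°, 180°]: 11.33°.
Δφ = 40.20 − -4.84 = 45.04°.
a = sin²(Δφ/2) + cos φ₁ · cos φ₂ · sin²(Δλ/2) = 0.154109.
c = 2·atan2(√a, √(1−a)) = 0.80684 rad → d = 6371·c ≈ 5140.40 km ≈ 2775.59 nmi.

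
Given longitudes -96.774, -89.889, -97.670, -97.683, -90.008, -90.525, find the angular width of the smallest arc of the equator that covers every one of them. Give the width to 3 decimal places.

Sort the longitudes: -97.683°, -97.670°, -96.774°, -90.525°, -90.008°, -89.889°.
Eastward gaps between consecutive values (wrapping around): 0.013°, 0.896°, 6.249°, 0.517°, 0.119°, 352.206°.
Largest gap = 352.206° ⇒ minimal covering band is its complement: 360° − 352.206° = 7.794°.
Band runs from -97.683° eastward to -89.889°.

7.794°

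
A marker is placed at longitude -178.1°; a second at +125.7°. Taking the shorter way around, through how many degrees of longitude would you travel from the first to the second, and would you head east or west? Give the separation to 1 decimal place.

Raw difference: 125.7 − -178.1 = 303.8°.
Normalise into (−180°, 180°]: 303.8° − 360° = -56.2°.
Negative ⇒ the second point lies to the west; separation 56.2°.

56.2° west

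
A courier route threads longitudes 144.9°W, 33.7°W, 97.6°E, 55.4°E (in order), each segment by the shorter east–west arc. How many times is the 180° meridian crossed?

Leg 1: -144.9° → -33.7°, shortest Δλ = 111.2° (east) — does not cross 180°.
Leg 2: -33.7° → +97.6°, shortest Δλ = 131.3° (east) — does not cross 180°.
Leg 3: +97.6° → +55.4°, shortest Δλ = -42.2° (west) — does not cross 180°.
Total crossings: 0.

0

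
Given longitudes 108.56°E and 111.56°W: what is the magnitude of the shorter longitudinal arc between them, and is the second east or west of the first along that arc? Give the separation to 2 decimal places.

Raw difference: -111.56 − 108.56 = -220.12°.
Normalise into (−180°, 180°]: -220.12° + 360° = 139.88°.
Positive ⇒ the second point lies to the east; separation 139.88°.

139.88° east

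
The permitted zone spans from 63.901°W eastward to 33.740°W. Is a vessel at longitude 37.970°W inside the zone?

Band width going east from -63.901° to -33.740°: ((-33.740 − -63.901) mod 360) = 30.161°.
Offset of -37.970° east of the west edge: ((-37.970 − -63.901) mod 360) = 25.931°.
25.931° ≤ 30.161° ⇒ inside.

Yes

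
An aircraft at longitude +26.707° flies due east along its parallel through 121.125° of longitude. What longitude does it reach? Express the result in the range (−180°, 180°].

Start at +26.707°; shift +121.125° → +147.832°.
+147.832° already lies in (−180°, 180°].

+147.832°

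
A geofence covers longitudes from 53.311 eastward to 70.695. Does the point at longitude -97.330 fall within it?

Band width going east from +53.311° to +70.695°: ((70.695 − 53.311) mod 360) = 17.384°.
Offset of -97.330° east of the west edge: ((-97.330 − 53.311) mod 360) = 209.359°.
209.359° > 17.384° ⇒ outside.

No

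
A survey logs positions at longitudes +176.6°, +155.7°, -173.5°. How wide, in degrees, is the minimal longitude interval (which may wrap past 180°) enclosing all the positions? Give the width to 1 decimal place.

30.8°

Sort the longitudes: -173.5°, +155.7°, +176.6°.
Eastward gaps between consecutive values (wrapping around): 329.2°, 20.9°, 9.9°.
Largest gap = 329.2° ⇒ minimal covering band is its complement: 360° − 329.2° = 30.8°.
Band runs from +155.7° eastward to -173.5°, crossing the antimeridian.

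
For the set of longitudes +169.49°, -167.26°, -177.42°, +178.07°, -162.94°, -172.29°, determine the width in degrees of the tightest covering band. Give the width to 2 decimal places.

Sort the longitudes: -177.42°, -172.29°, -167.26°, -162.94°, +169.49°, +178.07°.
Eastward gaps between consecutive values (wrapping around): 5.13°, 5.03°, 4.32°, 332.43°, 8.58°, 4.51°.
Largest gap = 332.43° ⇒ minimal covering band is its complement: 360° − 332.43° = 27.57°.
Band runs from +169.49° eastward to -162.94°, crossing the antimeridian.

27.57°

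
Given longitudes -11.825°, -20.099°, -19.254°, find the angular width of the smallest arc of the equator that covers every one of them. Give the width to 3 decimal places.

8.274°

Sort the longitudes: -20.099°, -19.254°, -11.825°.
Eastward gaps between consecutive values (wrapping around): 0.845°, 7.429°, 351.726°.
Largest gap = 351.726° ⇒ minimal covering band is its complement: 360° − 351.726° = 8.274°.
Band runs from -20.099° eastward to -11.825°.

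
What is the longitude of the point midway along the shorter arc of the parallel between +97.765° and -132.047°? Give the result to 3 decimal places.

+162.859°

Signed shortest Δλ from +97.765° to -132.047° is +130.188°.
Midpoint longitude = +97.765° + (+130.188°)/2 = +97.765° + 65.094° = +162.859°.
(The naïve average (+97.765 + -132.047)/2 = -17.141° is on the wrong side of the globe.)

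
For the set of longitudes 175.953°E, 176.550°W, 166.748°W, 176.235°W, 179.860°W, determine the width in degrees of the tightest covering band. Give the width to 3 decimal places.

17.299°

Sort the longitudes: -179.860°, -176.550°, -176.235°, -166.748°, +175.953°.
Eastward gaps between consecutive values (wrapping around): 3.310°, 0.315°, 9.487°, 342.701°, 4.187°.
Largest gap = 342.701° ⇒ minimal covering band is its complement: 360° − 342.701° = 17.299°.
Band runs from +175.953° eastward to -166.748°, crossing the antimeridian.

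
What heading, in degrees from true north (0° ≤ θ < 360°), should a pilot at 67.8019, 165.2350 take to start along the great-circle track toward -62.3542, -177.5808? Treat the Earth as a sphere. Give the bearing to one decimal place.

Δλ = -177.5808 − 165.2350 = -342.8158°; wrapped into (−180°, 180°]: 17.1842°.
θ = atan2( sin Δλ · cos φ₂ , cos φ₁ · sin φ₂ − sin φ₁ · cos φ₂ · cos Δλ )
  = atan2(0.13709, -0.74511) = 169.575° → normalised to [0°, 360°): 169.575°.

169.6°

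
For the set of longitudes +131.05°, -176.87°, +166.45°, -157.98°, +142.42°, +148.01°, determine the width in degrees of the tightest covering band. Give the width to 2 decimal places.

70.97°

Sort the longitudes: -176.87°, -157.98°, +131.05°, +142.42°, +148.01°, +166.45°.
Eastward gaps between consecutive values (wrapping around): 18.89°, 289.03°, 11.37°, 5.59°, 18.44°, 16.68°.
Largest gap = 289.03° ⇒ minimal covering band is its complement: 360° − 289.03° = 70.97°.
Band runs from +131.05° eastward to -157.98°, crossing the antimeridian.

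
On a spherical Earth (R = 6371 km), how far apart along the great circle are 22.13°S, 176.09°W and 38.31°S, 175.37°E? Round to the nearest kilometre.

1975 km

Δλ = 175.37 − -176.09 = 351.46°; wrapped into (−180°, 180°]: -8.54°.
Δφ = -38.31 − -22.13 = -16.18°.
a = sin²(Δφ/2) + cos φ₁ · cos φ₂ · sin²(Δλ/2) = 0.023834.
c = 2·atan2(√a, √(1−a)) = 0.31001 rad → d = 6371·c ≈ 1975.05 km.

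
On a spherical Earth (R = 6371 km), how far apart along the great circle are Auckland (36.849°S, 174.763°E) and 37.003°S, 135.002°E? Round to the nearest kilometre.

3508 km

Δλ = 135.002 − 174.763 = -39.761°.
Δφ = -37.003 − -36.849 = -0.154°.
a = sin²(Δφ/2) + cos φ₁ · cos φ₂ · sin²(Δλ/2) = 0.073903.
c = 2·atan2(√a, √(1−a)) = 0.55063 rad → d = 6371·c ≈ 3508.07 km.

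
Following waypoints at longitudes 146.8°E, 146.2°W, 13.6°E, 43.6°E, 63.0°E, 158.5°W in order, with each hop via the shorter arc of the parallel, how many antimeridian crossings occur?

Leg 1: +146.8° → -146.2°, shortest Δλ = 67.0° (east) — crosses 180°.
Leg 2: -146.2° → +13.6°, shortest Δλ = 159.8° (east) — does not cross 180°.
Leg 3: +13.6° → +43.6°, shortest Δλ = 30.0° (east) — does not cross 180°.
Leg 4: +43.6° → +63.0°, shortest Δλ = 19.4° (east) — does not cross 180°.
Leg 5: +63.0° → -158.5°, shortest Δλ = 138.5° (east) — crosses 180°.
Total crossings: 2.

2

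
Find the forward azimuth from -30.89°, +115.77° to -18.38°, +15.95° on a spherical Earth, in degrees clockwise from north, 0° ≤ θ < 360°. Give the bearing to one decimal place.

249.3°

Δλ = 15.95 − 115.77 = -99.82°.
θ = atan2( sin Δλ · cos φ₂ , cos φ₁ · sin φ₂ − sin φ₁ · cos φ₂ · cos Δλ )
  = atan2(-0.93508, -0.35369) = -110.719° → normalised to [0°, 360°): 249.281°.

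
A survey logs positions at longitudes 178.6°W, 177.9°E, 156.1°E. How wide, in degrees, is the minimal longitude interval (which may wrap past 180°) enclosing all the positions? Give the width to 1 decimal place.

25.3°

Sort the longitudes: -178.6°, +156.1°, +177.9°.
Eastward gaps between consecutive values (wrapping around): 334.7°, 21.8°, 3.5°.
Largest gap = 334.7° ⇒ minimal covering band is its complement: 360° − 334.7° = 25.3°.
Band runs from +156.1° eastward to -178.6°, crossing the antimeridian.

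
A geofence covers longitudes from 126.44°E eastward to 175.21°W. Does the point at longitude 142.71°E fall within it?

Band width going east from +126.44° to -175.21°: ((-175.21 − 126.44) mod 360) = 58.35°.
Offset of +142.71° east of the west edge: ((142.71 − 126.44) mod 360) = 16.27°.
16.27° ≤ 58.35° ⇒ inside.

Yes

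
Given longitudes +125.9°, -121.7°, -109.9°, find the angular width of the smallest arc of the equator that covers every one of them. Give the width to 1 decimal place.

Sort the longitudes: -121.7°, -109.9°, +125.9°.
Eastward gaps between consecutive values (wrapping around): 11.8°, 235.8°, 112.4°.
Largest gap = 235.8° ⇒ minimal covering band is its complement: 360° − 235.8° = 124.2°.
Band runs from +125.9° eastward to -109.9°, crossing the antimeridian.

124.2°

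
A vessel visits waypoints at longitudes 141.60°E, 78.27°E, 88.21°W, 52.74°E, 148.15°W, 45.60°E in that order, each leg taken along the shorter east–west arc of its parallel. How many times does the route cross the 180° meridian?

Leg 1: +141.60° → +78.27°, shortest Δλ = -63.33° (west) — does not cross 180°.
Leg 2: +78.27° → -88.21°, shortest Δλ = -166.48° (west) — does not cross 180°.
Leg 3: -88.21° → +52.74°, shortest Δλ = 140.95° (east) — does not cross 180°.
Leg 4: +52.74° → -148.15°, shortest Δλ = 159.11° (east) — crosses 180°.
Leg 5: -148.15° → +45.60°, shortest Δλ = -166.25° (west) — crosses 180°.
Total crossings: 2.

2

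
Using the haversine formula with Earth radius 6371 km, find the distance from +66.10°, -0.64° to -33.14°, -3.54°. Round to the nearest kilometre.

11038 km

Δλ = -3.54 − -0.64 = -2.90°.
Δφ = -33.14 − 66.10 = -99.24°.
a = sin²(Δφ/2) + cos φ₁ · cos φ₂ · sin²(Δλ/2) = 0.580502.
c = 2·atan2(√a, √(1−a)) = 1.73250 rad → d = 6371·c ≈ 11037.79 km.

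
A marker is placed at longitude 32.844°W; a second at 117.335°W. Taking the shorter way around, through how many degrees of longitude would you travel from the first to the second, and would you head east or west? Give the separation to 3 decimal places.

Raw difference: -117.335 − -32.844 = -84.491°.
Normalise into (−180°, 180°]: -84.491° stays -84.491°.
Negative ⇒ the second point lies to the west; separation 84.491°.

84.491° west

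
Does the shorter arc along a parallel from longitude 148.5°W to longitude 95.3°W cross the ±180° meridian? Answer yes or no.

No

Signed shortest Δλ = ((-95.3 − -148.5 + 180) mod 360) − 180 = 53.2°.
Going east by 53.2° from -148.5° reaches -95.3° without touching 180°.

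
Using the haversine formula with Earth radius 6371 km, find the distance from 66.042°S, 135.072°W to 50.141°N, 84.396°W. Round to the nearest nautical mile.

Δλ = -84.396 − -135.072 = 50.676°.
Δφ = 50.141 − -66.042 = 116.183°.
a = sin²(Δφ/2) + cos φ₁ · cos φ₂ · sin²(Δλ/2) = 0.768284.
c = 2·atan2(√a, √(1−a)) = 2.13716 rad → d = 6371·c ≈ 13615.85 km ≈ 7351.97 nmi.

7352 nmi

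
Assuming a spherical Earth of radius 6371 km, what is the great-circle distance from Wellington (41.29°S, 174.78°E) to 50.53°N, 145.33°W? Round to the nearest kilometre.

Δλ = -145.33 − 174.78 = -320.11°; wrapped into (−180°, 180°]: 39.89°.
Δφ = 50.53 − -41.29 = 91.82°.
a = sin²(Δφ/2) + cos φ₁ · cos φ₂ · sin²(Δλ/2) = 0.571458.
c = 2·atan2(√a, √(1−a)) = 1.71420 rad → d = 6371·c ≈ 10921.19 km.

10921 km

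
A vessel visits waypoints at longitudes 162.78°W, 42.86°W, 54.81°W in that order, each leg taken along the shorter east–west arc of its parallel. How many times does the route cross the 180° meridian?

0

Leg 1: -162.78° → -42.86°, shortest Δλ = 119.92° (east) — does not cross 180°.
Leg 2: -42.86° → -54.81°, shortest Δλ = -11.95° (west) — does not cross 180°.
Total crossings: 0.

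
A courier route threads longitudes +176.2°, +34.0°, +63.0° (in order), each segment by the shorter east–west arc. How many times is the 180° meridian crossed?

0

Leg 1: +176.2° → +34.0°, shortest Δλ = -142.2° (west) — does not cross 180°.
Leg 2: +34.0° → +63.0°, shortest Δλ = 29.0° (east) — does not cross 180°.
Total crossings: 0.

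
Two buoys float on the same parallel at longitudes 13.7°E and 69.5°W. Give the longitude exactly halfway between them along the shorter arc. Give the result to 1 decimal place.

27.9°W

Signed shortest Δλ from +13.7° to -69.5° is -83.2°.
Midpoint longitude = +13.7° + (-83.2°)/2 = +13.7° − 41.6° = -27.9°.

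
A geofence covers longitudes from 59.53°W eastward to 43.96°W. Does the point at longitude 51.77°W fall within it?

Band width going east from -59.53° to -43.96°: ((-43.96 − -59.53) mod 360) = 15.57°.
Offset of -51.77° east of the west edge: ((-51.77 − -59.53) mod 360) = 7.76°.
7.76° ≤ 15.57° ⇒ inside.

Yes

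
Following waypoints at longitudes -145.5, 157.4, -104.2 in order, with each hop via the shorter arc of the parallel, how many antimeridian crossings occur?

2

Leg 1: -145.5° → +157.4°, shortest Δλ = -57.1° (west) — crosses 180°.
Leg 2: +157.4° → -104.2°, shortest Δλ = 98.4° (east) — crosses 180°.
Total crossings: 2.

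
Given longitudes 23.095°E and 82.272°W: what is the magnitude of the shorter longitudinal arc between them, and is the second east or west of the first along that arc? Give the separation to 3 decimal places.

Raw difference: -82.272 − 23.095 = -105.367°.
Normalise into (−180°, 180°]: -105.367° stays -105.367°.
Negative ⇒ the second point lies to the west; separation 105.367°.

105.367° west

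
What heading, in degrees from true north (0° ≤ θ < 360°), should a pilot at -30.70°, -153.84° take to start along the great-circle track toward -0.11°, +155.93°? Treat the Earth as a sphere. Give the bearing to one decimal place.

292.9°

Δλ = 155.93 − -153.84 = 309.77°; wrapped into (−180°, 180°]: -50.23°.
θ = atan2( sin Δλ · cos φ₂ , cos φ₁ · sin φ₂ − sin φ₁ · cos φ₂ · cos Δλ )
  = atan2(-0.76862, 0.32495) = -67.083° → normalised to [0°, 360°): 292.917°.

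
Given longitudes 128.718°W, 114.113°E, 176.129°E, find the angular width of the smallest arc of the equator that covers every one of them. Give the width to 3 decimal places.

Sort the longitudes: -128.718°, +114.113°, +176.129°.
Eastward gaps between consecutive values (wrapping around): 242.831°, 62.016°, 55.153°.
Largest gap = 242.831° ⇒ minimal covering band is its complement: 360° − 242.831° = 117.169°.
Band runs from +114.113° eastward to -128.718°, crossing the antimeridian.

117.169°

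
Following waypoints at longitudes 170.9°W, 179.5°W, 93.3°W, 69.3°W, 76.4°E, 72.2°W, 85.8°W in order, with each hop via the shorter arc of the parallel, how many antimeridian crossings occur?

0

Leg 1: -170.9° → -179.5°, shortest Δλ = -8.6° (west) — does not cross 180°.
Leg 2: -179.5° → -93.3°, shortest Δλ = 86.2° (east) — does not cross 180°.
Leg 3: -93.3° → -69.3°, shortest Δλ = 24.0° (east) — does not cross 180°.
Leg 4: -69.3° → +76.4°, shortest Δλ = 145.7° (east) — does not cross 180°.
Leg 5: +76.4° → -72.2°, shortest Δλ = -148.6° (west) — does not cross 180°.
Leg 6: -72.2° → -85.8°, shortest Δλ = -13.6° (west) — does not cross 180°.
Total crossings: 0.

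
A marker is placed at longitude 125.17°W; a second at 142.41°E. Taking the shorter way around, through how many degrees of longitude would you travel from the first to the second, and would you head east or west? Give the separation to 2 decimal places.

Raw difference: 142.41 − -125.17 = 267.58°.
Normalise into (−180°, 180°]: 267.58° − 360° = -92.42°.
Negative ⇒ the second point lies to the west; separation 92.42°.

92.42° west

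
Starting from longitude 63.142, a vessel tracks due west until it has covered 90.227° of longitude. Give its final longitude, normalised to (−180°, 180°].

Start at +63.142°; shift −90.227° → -27.085°.
-27.085° already lies in (−180°, 180°].

-27.085°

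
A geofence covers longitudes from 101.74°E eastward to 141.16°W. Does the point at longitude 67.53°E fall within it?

No

Band width going east from +101.74° to -141.16°: ((-141.16 − 101.74) mod 360) = 117.10°.
Offset of +67.53° east of the west edge: ((67.53 − 101.74) mod 360) = 325.79°.
325.79° > 117.10° ⇒ outside.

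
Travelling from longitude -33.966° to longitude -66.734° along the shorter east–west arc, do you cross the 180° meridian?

No

Signed shortest Δλ = ((-66.734 − -33.966 + 180) mod 360) − 180 = -32.768°.
Going west by 32.768° from -33.966° reaches -66.734° without touching 180°.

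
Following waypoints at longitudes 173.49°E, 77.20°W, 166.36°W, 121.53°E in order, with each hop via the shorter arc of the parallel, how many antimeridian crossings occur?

Leg 1: +173.49° → -77.20°, shortest Δλ = 109.31° (east) — crosses 180°.
Leg 2: -77.20° → -166.36°, shortest Δλ = -89.16° (west) — does not cross 180°.
Leg 3: -166.36° → +121.53°, shortest Δλ = -72.11° (west) — crosses 180°.
Total crossings: 2.

2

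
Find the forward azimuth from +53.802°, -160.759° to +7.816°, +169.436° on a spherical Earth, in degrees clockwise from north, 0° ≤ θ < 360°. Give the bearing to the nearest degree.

Δλ = 169.436 − -160.759 = 330.195°; wrapped into (−180°, 180°]: -29.805°.
θ = atan2( sin Δλ · cos φ₂ , cos φ₁ · sin φ₂ − sin φ₁ · cos φ₂ · cos Δλ )
  = atan2(-0.49243, -0.61342) = -141.244° → normalised to [0°, 360°): 218.756°.

219°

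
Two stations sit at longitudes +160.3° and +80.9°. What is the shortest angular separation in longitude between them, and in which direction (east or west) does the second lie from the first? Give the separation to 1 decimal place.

79.4° west

Raw difference: 80.9 − 160.3 = -79.4°.
Normalise into (−180°, 180°]: -79.4° stays -79.4°.
Negative ⇒ the second point lies to the west; separation 79.4°.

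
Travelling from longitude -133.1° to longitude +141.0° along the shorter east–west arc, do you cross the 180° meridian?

Naïve |141.0 − -133.1| = 274.1° > 180°, so the shorter arc goes the other way round — across 180°.
Signed shortest Δλ = ((141.0 − -133.1 + 180) mod 360) − 180 = -85.9°.
Going west by 85.9° from -133.1° passes through 180° before reaching +141.0°.

Yes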